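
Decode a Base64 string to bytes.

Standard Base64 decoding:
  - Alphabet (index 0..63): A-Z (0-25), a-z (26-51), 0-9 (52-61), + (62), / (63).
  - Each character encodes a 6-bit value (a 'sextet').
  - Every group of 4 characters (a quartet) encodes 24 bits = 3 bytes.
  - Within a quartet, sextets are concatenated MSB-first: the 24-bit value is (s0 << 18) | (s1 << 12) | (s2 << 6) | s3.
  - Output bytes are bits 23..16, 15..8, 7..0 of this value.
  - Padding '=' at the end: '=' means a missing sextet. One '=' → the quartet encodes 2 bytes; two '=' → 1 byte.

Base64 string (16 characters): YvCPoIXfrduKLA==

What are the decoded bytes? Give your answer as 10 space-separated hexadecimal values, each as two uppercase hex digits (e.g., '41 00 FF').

Answer: 62 F0 8F A0 85 DF AD DB 8A 2C

Derivation:
After char 0 ('Y'=24): chars_in_quartet=1 acc=0x18 bytes_emitted=0
After char 1 ('v'=47): chars_in_quartet=2 acc=0x62F bytes_emitted=0
After char 2 ('C'=2): chars_in_quartet=3 acc=0x18BC2 bytes_emitted=0
After char 3 ('P'=15): chars_in_quartet=4 acc=0x62F08F -> emit 62 F0 8F, reset; bytes_emitted=3
After char 4 ('o'=40): chars_in_quartet=1 acc=0x28 bytes_emitted=3
After char 5 ('I'=8): chars_in_quartet=2 acc=0xA08 bytes_emitted=3
After char 6 ('X'=23): chars_in_quartet=3 acc=0x28217 bytes_emitted=3
After char 7 ('f'=31): chars_in_quartet=4 acc=0xA085DF -> emit A0 85 DF, reset; bytes_emitted=6
After char 8 ('r'=43): chars_in_quartet=1 acc=0x2B bytes_emitted=6
After char 9 ('d'=29): chars_in_quartet=2 acc=0xADD bytes_emitted=6
After char 10 ('u'=46): chars_in_quartet=3 acc=0x2B76E bytes_emitted=6
After char 11 ('K'=10): chars_in_quartet=4 acc=0xADDB8A -> emit AD DB 8A, reset; bytes_emitted=9
After char 12 ('L'=11): chars_in_quartet=1 acc=0xB bytes_emitted=9
After char 13 ('A'=0): chars_in_quartet=2 acc=0x2C0 bytes_emitted=9
Padding '==': partial quartet acc=0x2C0 -> emit 2C; bytes_emitted=10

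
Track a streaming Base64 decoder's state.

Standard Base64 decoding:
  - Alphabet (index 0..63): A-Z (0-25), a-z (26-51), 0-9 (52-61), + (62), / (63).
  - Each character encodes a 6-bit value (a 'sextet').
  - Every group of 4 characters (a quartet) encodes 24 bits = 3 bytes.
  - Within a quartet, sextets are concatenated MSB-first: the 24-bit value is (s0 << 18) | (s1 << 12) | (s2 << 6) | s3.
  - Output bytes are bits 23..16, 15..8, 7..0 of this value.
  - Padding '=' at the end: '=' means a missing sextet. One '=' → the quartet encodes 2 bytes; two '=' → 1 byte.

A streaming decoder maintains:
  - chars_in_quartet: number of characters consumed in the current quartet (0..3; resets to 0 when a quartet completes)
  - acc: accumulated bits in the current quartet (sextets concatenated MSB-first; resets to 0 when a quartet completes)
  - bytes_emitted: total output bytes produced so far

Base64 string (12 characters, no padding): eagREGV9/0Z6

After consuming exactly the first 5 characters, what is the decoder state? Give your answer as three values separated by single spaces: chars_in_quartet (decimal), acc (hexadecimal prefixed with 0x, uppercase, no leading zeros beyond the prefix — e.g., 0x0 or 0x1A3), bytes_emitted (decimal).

After char 0 ('e'=30): chars_in_quartet=1 acc=0x1E bytes_emitted=0
After char 1 ('a'=26): chars_in_quartet=2 acc=0x79A bytes_emitted=0
After char 2 ('g'=32): chars_in_quartet=3 acc=0x1E6A0 bytes_emitted=0
After char 3 ('R'=17): chars_in_quartet=4 acc=0x79A811 -> emit 79 A8 11, reset; bytes_emitted=3
After char 4 ('E'=4): chars_in_quartet=1 acc=0x4 bytes_emitted=3

Answer: 1 0x4 3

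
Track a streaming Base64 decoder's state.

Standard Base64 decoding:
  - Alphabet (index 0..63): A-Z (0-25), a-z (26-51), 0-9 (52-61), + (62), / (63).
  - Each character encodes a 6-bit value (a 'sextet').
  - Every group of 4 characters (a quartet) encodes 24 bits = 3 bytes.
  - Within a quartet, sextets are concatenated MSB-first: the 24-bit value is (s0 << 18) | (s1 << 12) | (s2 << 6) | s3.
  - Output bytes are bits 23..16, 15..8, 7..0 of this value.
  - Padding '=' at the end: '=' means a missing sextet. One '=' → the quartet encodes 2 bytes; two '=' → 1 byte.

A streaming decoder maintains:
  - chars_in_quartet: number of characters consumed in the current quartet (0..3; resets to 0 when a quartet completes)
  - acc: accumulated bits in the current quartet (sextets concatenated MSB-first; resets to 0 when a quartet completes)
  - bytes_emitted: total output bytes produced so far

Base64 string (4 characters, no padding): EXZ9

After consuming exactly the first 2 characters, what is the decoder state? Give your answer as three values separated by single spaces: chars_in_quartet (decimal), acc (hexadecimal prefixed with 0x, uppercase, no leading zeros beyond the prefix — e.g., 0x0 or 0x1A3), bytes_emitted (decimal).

Answer: 2 0x117 0

Derivation:
After char 0 ('E'=4): chars_in_quartet=1 acc=0x4 bytes_emitted=0
After char 1 ('X'=23): chars_in_quartet=2 acc=0x117 bytes_emitted=0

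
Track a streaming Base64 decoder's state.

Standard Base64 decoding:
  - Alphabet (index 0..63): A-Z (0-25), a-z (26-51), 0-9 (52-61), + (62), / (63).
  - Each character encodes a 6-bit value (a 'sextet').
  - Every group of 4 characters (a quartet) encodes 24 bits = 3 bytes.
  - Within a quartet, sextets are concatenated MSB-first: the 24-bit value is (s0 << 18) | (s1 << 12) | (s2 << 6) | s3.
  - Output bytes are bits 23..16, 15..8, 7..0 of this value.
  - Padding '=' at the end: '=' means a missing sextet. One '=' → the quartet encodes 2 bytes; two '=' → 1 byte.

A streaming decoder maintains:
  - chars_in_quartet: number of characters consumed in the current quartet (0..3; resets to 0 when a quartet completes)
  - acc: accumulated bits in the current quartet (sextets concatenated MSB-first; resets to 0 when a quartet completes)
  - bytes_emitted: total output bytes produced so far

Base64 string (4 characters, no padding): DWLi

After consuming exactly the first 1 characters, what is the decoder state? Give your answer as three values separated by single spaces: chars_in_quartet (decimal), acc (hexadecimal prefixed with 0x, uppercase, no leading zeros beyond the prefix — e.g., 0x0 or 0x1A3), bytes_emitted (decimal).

After char 0 ('D'=3): chars_in_quartet=1 acc=0x3 bytes_emitted=0

Answer: 1 0x3 0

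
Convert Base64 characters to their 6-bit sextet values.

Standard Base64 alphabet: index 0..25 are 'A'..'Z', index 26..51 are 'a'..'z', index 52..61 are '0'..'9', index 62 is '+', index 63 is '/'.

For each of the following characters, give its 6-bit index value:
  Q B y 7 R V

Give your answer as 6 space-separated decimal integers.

Answer: 16 1 50 59 17 21

Derivation:
'Q': A..Z range, ord('Q') − ord('A') = 16
'B': A..Z range, ord('B') − ord('A') = 1
'y': a..z range, 26 + ord('y') − ord('a') = 50
'7': 0..9 range, 52 + ord('7') − ord('0') = 59
'R': A..Z range, ord('R') − ord('A') = 17
'V': A..Z range, ord('V') − ord('A') = 21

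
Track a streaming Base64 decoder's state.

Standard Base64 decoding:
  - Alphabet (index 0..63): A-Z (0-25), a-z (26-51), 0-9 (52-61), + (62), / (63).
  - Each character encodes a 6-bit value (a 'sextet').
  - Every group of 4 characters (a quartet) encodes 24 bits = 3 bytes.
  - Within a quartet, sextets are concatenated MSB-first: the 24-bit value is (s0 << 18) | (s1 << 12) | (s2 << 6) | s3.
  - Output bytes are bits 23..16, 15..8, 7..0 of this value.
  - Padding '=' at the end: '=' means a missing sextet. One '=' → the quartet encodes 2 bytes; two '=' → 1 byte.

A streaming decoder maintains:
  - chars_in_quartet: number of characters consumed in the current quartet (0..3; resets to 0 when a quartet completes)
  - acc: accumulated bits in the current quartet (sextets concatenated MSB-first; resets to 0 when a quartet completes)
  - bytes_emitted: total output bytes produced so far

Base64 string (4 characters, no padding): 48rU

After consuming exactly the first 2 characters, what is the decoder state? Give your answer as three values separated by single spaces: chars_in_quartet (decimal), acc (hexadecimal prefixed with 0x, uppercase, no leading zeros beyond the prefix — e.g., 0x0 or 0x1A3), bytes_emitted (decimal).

Answer: 2 0xE3C 0

Derivation:
After char 0 ('4'=56): chars_in_quartet=1 acc=0x38 bytes_emitted=0
After char 1 ('8'=60): chars_in_quartet=2 acc=0xE3C bytes_emitted=0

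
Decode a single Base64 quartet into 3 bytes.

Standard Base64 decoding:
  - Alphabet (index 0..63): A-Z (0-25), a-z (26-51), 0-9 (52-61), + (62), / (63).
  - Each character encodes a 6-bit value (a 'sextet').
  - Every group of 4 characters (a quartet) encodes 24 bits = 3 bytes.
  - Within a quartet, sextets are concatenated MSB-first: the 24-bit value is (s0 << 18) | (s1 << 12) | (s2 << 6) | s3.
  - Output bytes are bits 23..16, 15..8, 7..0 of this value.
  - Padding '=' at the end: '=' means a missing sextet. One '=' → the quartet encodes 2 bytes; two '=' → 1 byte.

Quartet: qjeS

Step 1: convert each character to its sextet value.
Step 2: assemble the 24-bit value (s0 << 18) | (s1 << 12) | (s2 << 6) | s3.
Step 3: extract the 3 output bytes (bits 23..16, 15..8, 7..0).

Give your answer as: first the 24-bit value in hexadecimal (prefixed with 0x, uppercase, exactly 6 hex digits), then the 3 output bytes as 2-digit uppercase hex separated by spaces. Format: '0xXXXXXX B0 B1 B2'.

Answer: 0xAA3792 AA 37 92

Derivation:
Sextets: q=42, j=35, e=30, S=18
24-bit: (42<<18) | (35<<12) | (30<<6) | 18
      = 0xA80000 | 0x023000 | 0x000780 | 0x000012
      = 0xAA3792
Bytes: (v>>16)&0xFF=AA, (v>>8)&0xFF=37, v&0xFF=92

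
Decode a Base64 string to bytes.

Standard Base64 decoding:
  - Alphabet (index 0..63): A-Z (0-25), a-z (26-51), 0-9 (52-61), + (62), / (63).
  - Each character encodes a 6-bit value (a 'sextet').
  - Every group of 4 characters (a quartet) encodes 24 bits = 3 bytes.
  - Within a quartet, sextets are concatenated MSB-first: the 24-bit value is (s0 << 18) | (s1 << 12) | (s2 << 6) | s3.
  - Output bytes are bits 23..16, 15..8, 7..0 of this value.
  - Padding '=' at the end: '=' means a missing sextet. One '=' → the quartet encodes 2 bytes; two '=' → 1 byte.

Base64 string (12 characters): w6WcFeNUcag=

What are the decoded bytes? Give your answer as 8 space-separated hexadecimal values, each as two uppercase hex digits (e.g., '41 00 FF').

Answer: C3 A5 9C 15 E3 54 71 A8

Derivation:
After char 0 ('w'=48): chars_in_quartet=1 acc=0x30 bytes_emitted=0
After char 1 ('6'=58): chars_in_quartet=2 acc=0xC3A bytes_emitted=0
After char 2 ('W'=22): chars_in_quartet=3 acc=0x30E96 bytes_emitted=0
After char 3 ('c'=28): chars_in_quartet=4 acc=0xC3A59C -> emit C3 A5 9C, reset; bytes_emitted=3
After char 4 ('F'=5): chars_in_quartet=1 acc=0x5 bytes_emitted=3
After char 5 ('e'=30): chars_in_quartet=2 acc=0x15E bytes_emitted=3
After char 6 ('N'=13): chars_in_quartet=3 acc=0x578D bytes_emitted=3
After char 7 ('U'=20): chars_in_quartet=4 acc=0x15E354 -> emit 15 E3 54, reset; bytes_emitted=6
After char 8 ('c'=28): chars_in_quartet=1 acc=0x1C bytes_emitted=6
After char 9 ('a'=26): chars_in_quartet=2 acc=0x71A bytes_emitted=6
After char 10 ('g'=32): chars_in_quartet=3 acc=0x1C6A0 bytes_emitted=6
Padding '=': partial quartet acc=0x1C6A0 -> emit 71 A8; bytes_emitted=8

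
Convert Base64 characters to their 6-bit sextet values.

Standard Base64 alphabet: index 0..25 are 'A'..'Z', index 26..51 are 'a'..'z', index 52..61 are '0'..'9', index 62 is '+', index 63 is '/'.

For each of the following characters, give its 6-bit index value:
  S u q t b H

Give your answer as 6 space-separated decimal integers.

'S': A..Z range, ord('S') − ord('A') = 18
'u': a..z range, 26 + ord('u') − ord('a') = 46
'q': a..z range, 26 + ord('q') − ord('a') = 42
't': a..z range, 26 + ord('t') − ord('a') = 45
'b': a..z range, 26 + ord('b') − ord('a') = 27
'H': A..Z range, ord('H') − ord('A') = 7

Answer: 18 46 42 45 27 7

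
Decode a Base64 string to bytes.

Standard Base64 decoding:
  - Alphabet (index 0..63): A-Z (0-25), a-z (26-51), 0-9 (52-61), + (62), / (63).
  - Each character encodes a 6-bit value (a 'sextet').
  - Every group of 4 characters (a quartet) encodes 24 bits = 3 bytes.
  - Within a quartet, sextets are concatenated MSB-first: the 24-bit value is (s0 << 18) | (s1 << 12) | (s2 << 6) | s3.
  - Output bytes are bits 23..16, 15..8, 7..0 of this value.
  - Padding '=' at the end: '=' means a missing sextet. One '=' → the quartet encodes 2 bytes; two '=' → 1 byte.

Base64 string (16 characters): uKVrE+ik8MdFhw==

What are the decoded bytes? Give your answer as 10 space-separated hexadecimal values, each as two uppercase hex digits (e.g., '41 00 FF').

Answer: B8 A5 6B 13 E8 A4 F0 C7 45 87

Derivation:
After char 0 ('u'=46): chars_in_quartet=1 acc=0x2E bytes_emitted=0
After char 1 ('K'=10): chars_in_quartet=2 acc=0xB8A bytes_emitted=0
After char 2 ('V'=21): chars_in_quartet=3 acc=0x2E295 bytes_emitted=0
After char 3 ('r'=43): chars_in_quartet=4 acc=0xB8A56B -> emit B8 A5 6B, reset; bytes_emitted=3
After char 4 ('E'=4): chars_in_quartet=1 acc=0x4 bytes_emitted=3
After char 5 ('+'=62): chars_in_quartet=2 acc=0x13E bytes_emitted=3
After char 6 ('i'=34): chars_in_quartet=3 acc=0x4FA2 bytes_emitted=3
After char 7 ('k'=36): chars_in_quartet=4 acc=0x13E8A4 -> emit 13 E8 A4, reset; bytes_emitted=6
After char 8 ('8'=60): chars_in_quartet=1 acc=0x3C bytes_emitted=6
After char 9 ('M'=12): chars_in_quartet=2 acc=0xF0C bytes_emitted=6
After char 10 ('d'=29): chars_in_quartet=3 acc=0x3C31D bytes_emitted=6
After char 11 ('F'=5): chars_in_quartet=4 acc=0xF0C745 -> emit F0 C7 45, reset; bytes_emitted=9
After char 12 ('h'=33): chars_in_quartet=1 acc=0x21 bytes_emitted=9
After char 13 ('w'=48): chars_in_quartet=2 acc=0x870 bytes_emitted=9
Padding '==': partial quartet acc=0x870 -> emit 87; bytes_emitted=10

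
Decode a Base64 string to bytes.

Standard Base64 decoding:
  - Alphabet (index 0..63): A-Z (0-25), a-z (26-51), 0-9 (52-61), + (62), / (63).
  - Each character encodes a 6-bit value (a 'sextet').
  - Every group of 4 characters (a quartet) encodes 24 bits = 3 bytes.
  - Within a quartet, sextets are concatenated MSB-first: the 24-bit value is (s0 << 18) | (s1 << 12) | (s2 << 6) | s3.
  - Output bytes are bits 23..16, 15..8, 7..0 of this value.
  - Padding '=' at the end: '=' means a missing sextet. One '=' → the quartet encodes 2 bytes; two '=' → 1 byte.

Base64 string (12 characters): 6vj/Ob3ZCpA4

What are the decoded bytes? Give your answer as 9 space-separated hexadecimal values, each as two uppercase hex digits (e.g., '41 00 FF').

After char 0 ('6'=58): chars_in_quartet=1 acc=0x3A bytes_emitted=0
After char 1 ('v'=47): chars_in_quartet=2 acc=0xEAF bytes_emitted=0
After char 2 ('j'=35): chars_in_quartet=3 acc=0x3ABE3 bytes_emitted=0
After char 3 ('/'=63): chars_in_quartet=4 acc=0xEAF8FF -> emit EA F8 FF, reset; bytes_emitted=3
After char 4 ('O'=14): chars_in_quartet=1 acc=0xE bytes_emitted=3
After char 5 ('b'=27): chars_in_quartet=2 acc=0x39B bytes_emitted=3
After char 6 ('3'=55): chars_in_quartet=3 acc=0xE6F7 bytes_emitted=3
After char 7 ('Z'=25): chars_in_quartet=4 acc=0x39BDD9 -> emit 39 BD D9, reset; bytes_emitted=6
After char 8 ('C'=2): chars_in_quartet=1 acc=0x2 bytes_emitted=6
After char 9 ('p'=41): chars_in_quartet=2 acc=0xA9 bytes_emitted=6
After char 10 ('A'=0): chars_in_quartet=3 acc=0x2A40 bytes_emitted=6
After char 11 ('4'=56): chars_in_quartet=4 acc=0xA9038 -> emit 0A 90 38, reset; bytes_emitted=9

Answer: EA F8 FF 39 BD D9 0A 90 38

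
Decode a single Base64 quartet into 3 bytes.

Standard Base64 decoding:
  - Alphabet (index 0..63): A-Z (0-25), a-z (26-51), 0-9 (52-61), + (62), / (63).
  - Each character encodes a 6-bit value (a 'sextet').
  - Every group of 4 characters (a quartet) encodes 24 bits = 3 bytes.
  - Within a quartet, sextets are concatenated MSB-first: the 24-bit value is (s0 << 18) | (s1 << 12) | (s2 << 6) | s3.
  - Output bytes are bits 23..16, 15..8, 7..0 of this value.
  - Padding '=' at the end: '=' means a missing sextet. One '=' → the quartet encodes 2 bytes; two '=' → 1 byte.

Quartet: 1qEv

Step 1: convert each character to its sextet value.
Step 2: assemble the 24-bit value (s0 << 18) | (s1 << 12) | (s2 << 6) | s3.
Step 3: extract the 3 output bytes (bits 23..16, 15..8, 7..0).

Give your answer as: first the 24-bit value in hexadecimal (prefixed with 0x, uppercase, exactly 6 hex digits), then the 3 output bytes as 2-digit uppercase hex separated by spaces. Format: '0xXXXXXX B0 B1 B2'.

Answer: 0xD6A12F D6 A1 2F

Derivation:
Sextets: 1=53, q=42, E=4, v=47
24-bit: (53<<18) | (42<<12) | (4<<6) | 47
      = 0xD40000 | 0x02A000 | 0x000100 | 0x00002F
      = 0xD6A12F
Bytes: (v>>16)&0xFF=D6, (v>>8)&0xFF=A1, v&0xFF=2F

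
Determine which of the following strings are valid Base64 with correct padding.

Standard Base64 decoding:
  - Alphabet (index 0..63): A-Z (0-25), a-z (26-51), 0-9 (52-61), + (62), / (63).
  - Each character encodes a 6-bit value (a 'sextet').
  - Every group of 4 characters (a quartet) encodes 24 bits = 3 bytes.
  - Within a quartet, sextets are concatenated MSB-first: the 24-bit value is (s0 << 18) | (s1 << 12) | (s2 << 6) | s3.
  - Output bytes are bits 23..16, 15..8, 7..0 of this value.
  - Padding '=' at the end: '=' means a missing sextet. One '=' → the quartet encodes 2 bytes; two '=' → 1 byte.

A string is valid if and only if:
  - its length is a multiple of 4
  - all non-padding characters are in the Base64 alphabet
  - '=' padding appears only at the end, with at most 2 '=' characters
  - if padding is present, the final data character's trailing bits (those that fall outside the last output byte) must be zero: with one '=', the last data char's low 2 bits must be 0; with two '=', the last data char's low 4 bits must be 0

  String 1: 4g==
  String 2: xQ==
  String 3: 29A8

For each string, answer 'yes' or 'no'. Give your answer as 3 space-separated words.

String 1: '4g==' → valid
String 2: 'xQ==' → valid
String 3: '29A8' → valid

Answer: yes yes yes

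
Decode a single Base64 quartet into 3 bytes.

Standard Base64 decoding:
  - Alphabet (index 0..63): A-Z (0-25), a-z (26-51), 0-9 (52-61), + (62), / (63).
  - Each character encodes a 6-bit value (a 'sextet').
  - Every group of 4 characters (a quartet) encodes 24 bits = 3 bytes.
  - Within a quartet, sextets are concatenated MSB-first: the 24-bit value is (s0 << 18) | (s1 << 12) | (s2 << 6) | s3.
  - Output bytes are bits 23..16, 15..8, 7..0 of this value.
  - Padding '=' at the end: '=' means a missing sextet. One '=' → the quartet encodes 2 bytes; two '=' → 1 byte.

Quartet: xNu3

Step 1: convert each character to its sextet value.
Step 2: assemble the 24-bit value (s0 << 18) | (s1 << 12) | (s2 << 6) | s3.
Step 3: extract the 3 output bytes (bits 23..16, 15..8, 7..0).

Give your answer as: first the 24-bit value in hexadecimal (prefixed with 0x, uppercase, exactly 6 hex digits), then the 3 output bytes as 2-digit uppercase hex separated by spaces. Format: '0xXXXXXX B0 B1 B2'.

Answer: 0xC4DBB7 C4 DB B7

Derivation:
Sextets: x=49, N=13, u=46, 3=55
24-bit: (49<<18) | (13<<12) | (46<<6) | 55
      = 0xC40000 | 0x00D000 | 0x000B80 | 0x000037
      = 0xC4DBB7
Bytes: (v>>16)&0xFF=C4, (v>>8)&0xFF=DB, v&0xFF=B7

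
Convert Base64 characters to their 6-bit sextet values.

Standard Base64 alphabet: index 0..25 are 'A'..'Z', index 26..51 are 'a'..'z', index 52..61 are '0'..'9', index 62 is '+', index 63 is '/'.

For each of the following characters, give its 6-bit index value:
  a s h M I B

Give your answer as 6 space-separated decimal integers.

Answer: 26 44 33 12 8 1

Derivation:
'a': a..z range, 26 + ord('a') − ord('a') = 26
's': a..z range, 26 + ord('s') − ord('a') = 44
'h': a..z range, 26 + ord('h') − ord('a') = 33
'M': A..Z range, ord('M') − ord('A') = 12
'I': A..Z range, ord('I') − ord('A') = 8
'B': A..Z range, ord('B') − ord('A') = 1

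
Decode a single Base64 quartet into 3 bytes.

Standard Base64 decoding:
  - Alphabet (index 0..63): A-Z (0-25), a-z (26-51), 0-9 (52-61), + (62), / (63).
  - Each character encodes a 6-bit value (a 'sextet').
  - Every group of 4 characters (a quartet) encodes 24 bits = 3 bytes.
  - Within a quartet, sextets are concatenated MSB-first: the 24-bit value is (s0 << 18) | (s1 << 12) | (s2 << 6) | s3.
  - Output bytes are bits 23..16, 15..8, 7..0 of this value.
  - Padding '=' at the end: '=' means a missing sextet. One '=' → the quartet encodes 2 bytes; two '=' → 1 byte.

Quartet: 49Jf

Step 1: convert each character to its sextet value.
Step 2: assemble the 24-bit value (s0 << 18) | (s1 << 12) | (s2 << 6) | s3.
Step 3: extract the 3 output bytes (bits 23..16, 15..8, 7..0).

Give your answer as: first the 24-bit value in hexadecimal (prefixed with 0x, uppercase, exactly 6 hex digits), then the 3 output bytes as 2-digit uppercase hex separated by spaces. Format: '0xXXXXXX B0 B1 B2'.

Sextets: 4=56, 9=61, J=9, f=31
24-bit: (56<<18) | (61<<12) | (9<<6) | 31
      = 0xE00000 | 0x03D000 | 0x000240 | 0x00001F
      = 0xE3D25F
Bytes: (v>>16)&0xFF=E3, (v>>8)&0xFF=D2, v&0xFF=5F

Answer: 0xE3D25F E3 D2 5F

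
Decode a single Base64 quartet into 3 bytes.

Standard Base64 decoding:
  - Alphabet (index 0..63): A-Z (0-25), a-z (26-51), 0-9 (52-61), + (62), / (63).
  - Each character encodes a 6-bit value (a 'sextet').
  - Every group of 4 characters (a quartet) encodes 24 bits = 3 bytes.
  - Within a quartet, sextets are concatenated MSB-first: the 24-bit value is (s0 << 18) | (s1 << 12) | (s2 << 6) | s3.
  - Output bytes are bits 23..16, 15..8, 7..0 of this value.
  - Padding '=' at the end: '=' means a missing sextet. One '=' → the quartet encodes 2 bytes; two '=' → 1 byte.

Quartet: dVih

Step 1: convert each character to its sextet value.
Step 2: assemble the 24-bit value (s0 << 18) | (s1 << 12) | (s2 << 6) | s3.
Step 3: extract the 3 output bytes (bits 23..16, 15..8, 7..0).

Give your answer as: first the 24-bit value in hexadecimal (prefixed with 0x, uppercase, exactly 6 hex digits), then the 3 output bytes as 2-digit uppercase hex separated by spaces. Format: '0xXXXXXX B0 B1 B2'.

Answer: 0x7558A1 75 58 A1

Derivation:
Sextets: d=29, V=21, i=34, h=33
24-bit: (29<<18) | (21<<12) | (34<<6) | 33
      = 0x740000 | 0x015000 | 0x000880 | 0x000021
      = 0x7558A1
Bytes: (v>>16)&0xFF=75, (v>>8)&0xFF=58, v&0xFF=A1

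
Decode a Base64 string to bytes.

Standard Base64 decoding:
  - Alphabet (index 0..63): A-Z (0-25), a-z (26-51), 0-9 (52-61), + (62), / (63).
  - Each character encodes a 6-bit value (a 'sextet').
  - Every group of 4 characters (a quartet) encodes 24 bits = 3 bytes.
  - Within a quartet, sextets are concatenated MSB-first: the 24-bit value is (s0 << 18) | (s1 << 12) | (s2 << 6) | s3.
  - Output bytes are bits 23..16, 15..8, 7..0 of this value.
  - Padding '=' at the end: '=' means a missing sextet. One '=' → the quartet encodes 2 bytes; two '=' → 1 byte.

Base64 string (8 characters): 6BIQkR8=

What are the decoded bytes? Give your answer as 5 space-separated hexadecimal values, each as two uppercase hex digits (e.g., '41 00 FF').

Answer: E8 12 10 91 1F

Derivation:
After char 0 ('6'=58): chars_in_quartet=1 acc=0x3A bytes_emitted=0
After char 1 ('B'=1): chars_in_quartet=2 acc=0xE81 bytes_emitted=0
After char 2 ('I'=8): chars_in_quartet=3 acc=0x3A048 bytes_emitted=0
After char 3 ('Q'=16): chars_in_quartet=4 acc=0xE81210 -> emit E8 12 10, reset; bytes_emitted=3
After char 4 ('k'=36): chars_in_quartet=1 acc=0x24 bytes_emitted=3
After char 5 ('R'=17): chars_in_quartet=2 acc=0x911 bytes_emitted=3
After char 6 ('8'=60): chars_in_quartet=3 acc=0x2447C bytes_emitted=3
Padding '=': partial quartet acc=0x2447C -> emit 91 1F; bytes_emitted=5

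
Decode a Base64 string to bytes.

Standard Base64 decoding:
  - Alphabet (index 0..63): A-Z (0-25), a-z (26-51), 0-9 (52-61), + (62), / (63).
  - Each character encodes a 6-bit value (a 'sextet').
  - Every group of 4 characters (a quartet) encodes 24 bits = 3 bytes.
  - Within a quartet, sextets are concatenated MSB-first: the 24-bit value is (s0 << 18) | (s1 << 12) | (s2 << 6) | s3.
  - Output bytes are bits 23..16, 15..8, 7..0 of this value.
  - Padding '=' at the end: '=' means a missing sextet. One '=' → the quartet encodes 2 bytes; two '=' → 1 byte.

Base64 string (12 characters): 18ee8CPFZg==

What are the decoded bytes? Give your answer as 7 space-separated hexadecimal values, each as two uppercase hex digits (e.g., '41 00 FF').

Answer: D7 C7 9E F0 23 C5 66

Derivation:
After char 0 ('1'=53): chars_in_quartet=1 acc=0x35 bytes_emitted=0
After char 1 ('8'=60): chars_in_quartet=2 acc=0xD7C bytes_emitted=0
After char 2 ('e'=30): chars_in_quartet=3 acc=0x35F1E bytes_emitted=0
After char 3 ('e'=30): chars_in_quartet=4 acc=0xD7C79E -> emit D7 C7 9E, reset; bytes_emitted=3
After char 4 ('8'=60): chars_in_quartet=1 acc=0x3C bytes_emitted=3
After char 5 ('C'=2): chars_in_quartet=2 acc=0xF02 bytes_emitted=3
After char 6 ('P'=15): chars_in_quartet=3 acc=0x3C08F bytes_emitted=3
After char 7 ('F'=5): chars_in_quartet=4 acc=0xF023C5 -> emit F0 23 C5, reset; bytes_emitted=6
After char 8 ('Z'=25): chars_in_quartet=1 acc=0x19 bytes_emitted=6
After char 9 ('g'=32): chars_in_quartet=2 acc=0x660 bytes_emitted=6
Padding '==': partial quartet acc=0x660 -> emit 66; bytes_emitted=7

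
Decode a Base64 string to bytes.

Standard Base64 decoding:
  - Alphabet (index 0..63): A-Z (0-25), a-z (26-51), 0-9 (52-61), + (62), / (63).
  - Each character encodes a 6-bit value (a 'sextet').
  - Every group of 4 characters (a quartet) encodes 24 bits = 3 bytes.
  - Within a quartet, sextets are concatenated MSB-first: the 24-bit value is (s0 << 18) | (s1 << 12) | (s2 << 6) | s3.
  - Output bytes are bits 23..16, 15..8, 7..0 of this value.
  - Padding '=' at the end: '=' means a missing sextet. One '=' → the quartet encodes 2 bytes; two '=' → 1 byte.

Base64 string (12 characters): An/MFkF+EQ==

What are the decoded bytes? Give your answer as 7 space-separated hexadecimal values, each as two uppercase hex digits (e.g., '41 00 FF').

Answer: 02 7F CC 16 41 7E 11

Derivation:
After char 0 ('A'=0): chars_in_quartet=1 acc=0x0 bytes_emitted=0
After char 1 ('n'=39): chars_in_quartet=2 acc=0x27 bytes_emitted=0
After char 2 ('/'=63): chars_in_quartet=3 acc=0x9FF bytes_emitted=0
After char 3 ('M'=12): chars_in_quartet=4 acc=0x27FCC -> emit 02 7F CC, reset; bytes_emitted=3
After char 4 ('F'=5): chars_in_quartet=1 acc=0x5 bytes_emitted=3
After char 5 ('k'=36): chars_in_quartet=2 acc=0x164 bytes_emitted=3
After char 6 ('F'=5): chars_in_quartet=3 acc=0x5905 bytes_emitted=3
After char 7 ('+'=62): chars_in_quartet=4 acc=0x16417E -> emit 16 41 7E, reset; bytes_emitted=6
After char 8 ('E'=4): chars_in_quartet=1 acc=0x4 bytes_emitted=6
After char 9 ('Q'=16): chars_in_quartet=2 acc=0x110 bytes_emitted=6
Padding '==': partial quartet acc=0x110 -> emit 11; bytes_emitted=7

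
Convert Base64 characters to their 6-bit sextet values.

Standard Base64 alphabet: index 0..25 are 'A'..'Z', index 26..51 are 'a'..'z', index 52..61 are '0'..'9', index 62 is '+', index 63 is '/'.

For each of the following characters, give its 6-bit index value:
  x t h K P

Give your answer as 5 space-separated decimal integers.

'x': a..z range, 26 + ord('x') − ord('a') = 49
't': a..z range, 26 + ord('t') − ord('a') = 45
'h': a..z range, 26 + ord('h') − ord('a') = 33
'K': A..Z range, ord('K') − ord('A') = 10
'P': A..Z range, ord('P') − ord('A') = 15

Answer: 49 45 33 10 15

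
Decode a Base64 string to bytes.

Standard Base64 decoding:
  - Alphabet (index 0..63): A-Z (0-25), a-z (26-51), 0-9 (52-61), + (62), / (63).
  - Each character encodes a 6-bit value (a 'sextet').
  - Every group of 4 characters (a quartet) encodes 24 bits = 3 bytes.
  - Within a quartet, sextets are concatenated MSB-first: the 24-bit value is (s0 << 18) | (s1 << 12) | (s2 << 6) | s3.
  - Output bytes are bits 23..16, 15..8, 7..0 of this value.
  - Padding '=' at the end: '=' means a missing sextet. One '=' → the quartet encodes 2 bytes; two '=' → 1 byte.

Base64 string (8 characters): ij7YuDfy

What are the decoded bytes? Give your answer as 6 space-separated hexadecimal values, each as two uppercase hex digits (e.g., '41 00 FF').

Answer: 8A 3E D8 B8 37 F2

Derivation:
After char 0 ('i'=34): chars_in_quartet=1 acc=0x22 bytes_emitted=0
After char 1 ('j'=35): chars_in_quartet=2 acc=0x8A3 bytes_emitted=0
After char 2 ('7'=59): chars_in_quartet=3 acc=0x228FB bytes_emitted=0
After char 3 ('Y'=24): chars_in_quartet=4 acc=0x8A3ED8 -> emit 8A 3E D8, reset; bytes_emitted=3
After char 4 ('u'=46): chars_in_quartet=1 acc=0x2E bytes_emitted=3
After char 5 ('D'=3): chars_in_quartet=2 acc=0xB83 bytes_emitted=3
After char 6 ('f'=31): chars_in_quartet=3 acc=0x2E0DF bytes_emitted=3
After char 7 ('y'=50): chars_in_quartet=4 acc=0xB837F2 -> emit B8 37 F2, reset; bytes_emitted=6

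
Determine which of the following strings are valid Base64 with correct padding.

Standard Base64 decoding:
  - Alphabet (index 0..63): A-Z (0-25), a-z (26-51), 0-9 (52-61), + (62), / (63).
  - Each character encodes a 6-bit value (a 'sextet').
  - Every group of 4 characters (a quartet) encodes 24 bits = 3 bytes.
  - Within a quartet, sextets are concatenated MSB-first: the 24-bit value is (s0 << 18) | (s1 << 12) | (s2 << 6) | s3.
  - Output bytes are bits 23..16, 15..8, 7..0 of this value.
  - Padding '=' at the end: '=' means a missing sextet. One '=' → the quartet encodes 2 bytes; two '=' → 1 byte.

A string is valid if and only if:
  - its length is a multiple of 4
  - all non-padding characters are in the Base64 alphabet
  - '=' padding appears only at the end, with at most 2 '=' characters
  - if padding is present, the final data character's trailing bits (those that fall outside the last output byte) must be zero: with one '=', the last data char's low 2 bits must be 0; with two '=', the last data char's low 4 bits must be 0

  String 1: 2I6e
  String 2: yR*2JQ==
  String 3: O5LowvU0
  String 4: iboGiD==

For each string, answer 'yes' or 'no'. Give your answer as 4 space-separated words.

Answer: yes no yes no

Derivation:
String 1: '2I6e' → valid
String 2: 'yR*2JQ==' → invalid (bad char(s): ['*'])
String 3: 'O5LowvU0' → valid
String 4: 'iboGiD==' → invalid (bad trailing bits)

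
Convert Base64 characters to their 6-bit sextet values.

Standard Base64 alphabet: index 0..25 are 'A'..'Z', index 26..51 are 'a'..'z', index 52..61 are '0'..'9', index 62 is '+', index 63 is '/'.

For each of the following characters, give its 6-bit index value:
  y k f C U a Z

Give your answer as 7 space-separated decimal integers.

Answer: 50 36 31 2 20 26 25

Derivation:
'y': a..z range, 26 + ord('y') − ord('a') = 50
'k': a..z range, 26 + ord('k') − ord('a') = 36
'f': a..z range, 26 + ord('f') − ord('a') = 31
'C': A..Z range, ord('C') − ord('A') = 2
'U': A..Z range, ord('U') − ord('A') = 20
'a': a..z range, 26 + ord('a') − ord('a') = 26
'Z': A..Z range, ord('Z') − ord('A') = 25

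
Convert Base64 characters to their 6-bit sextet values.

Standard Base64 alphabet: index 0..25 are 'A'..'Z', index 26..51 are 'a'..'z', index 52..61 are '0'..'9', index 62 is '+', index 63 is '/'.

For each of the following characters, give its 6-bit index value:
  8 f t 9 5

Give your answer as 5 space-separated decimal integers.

'8': 0..9 range, 52 + ord('8') − ord('0') = 60
'f': a..z range, 26 + ord('f') − ord('a') = 31
't': a..z range, 26 + ord('t') − ord('a') = 45
'9': 0..9 range, 52 + ord('9') − ord('0') = 61
'5': 0..9 range, 52 + ord('5') − ord('0') = 57

Answer: 60 31 45 61 57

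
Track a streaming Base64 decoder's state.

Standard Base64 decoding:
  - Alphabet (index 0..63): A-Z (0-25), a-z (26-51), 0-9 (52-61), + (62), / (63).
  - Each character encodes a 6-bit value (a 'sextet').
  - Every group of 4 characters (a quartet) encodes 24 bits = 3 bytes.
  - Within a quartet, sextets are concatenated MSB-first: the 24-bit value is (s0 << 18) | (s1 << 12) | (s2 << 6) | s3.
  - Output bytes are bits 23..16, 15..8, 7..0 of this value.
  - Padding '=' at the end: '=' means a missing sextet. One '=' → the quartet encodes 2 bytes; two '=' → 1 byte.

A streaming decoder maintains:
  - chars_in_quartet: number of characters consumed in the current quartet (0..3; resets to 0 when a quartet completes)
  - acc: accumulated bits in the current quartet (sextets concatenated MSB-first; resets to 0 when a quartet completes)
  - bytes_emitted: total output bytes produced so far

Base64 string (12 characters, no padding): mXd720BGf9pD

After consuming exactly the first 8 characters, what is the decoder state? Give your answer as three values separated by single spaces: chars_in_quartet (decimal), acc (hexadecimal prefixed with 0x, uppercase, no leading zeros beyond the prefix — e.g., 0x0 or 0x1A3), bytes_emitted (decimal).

Answer: 0 0x0 6

Derivation:
After char 0 ('m'=38): chars_in_quartet=1 acc=0x26 bytes_emitted=0
After char 1 ('X'=23): chars_in_quartet=2 acc=0x997 bytes_emitted=0
After char 2 ('d'=29): chars_in_quartet=3 acc=0x265DD bytes_emitted=0
After char 3 ('7'=59): chars_in_quartet=4 acc=0x99777B -> emit 99 77 7B, reset; bytes_emitted=3
After char 4 ('2'=54): chars_in_quartet=1 acc=0x36 bytes_emitted=3
After char 5 ('0'=52): chars_in_quartet=2 acc=0xDB4 bytes_emitted=3
After char 6 ('B'=1): chars_in_quartet=3 acc=0x36D01 bytes_emitted=3
After char 7 ('G'=6): chars_in_quartet=4 acc=0xDB4046 -> emit DB 40 46, reset; bytes_emitted=6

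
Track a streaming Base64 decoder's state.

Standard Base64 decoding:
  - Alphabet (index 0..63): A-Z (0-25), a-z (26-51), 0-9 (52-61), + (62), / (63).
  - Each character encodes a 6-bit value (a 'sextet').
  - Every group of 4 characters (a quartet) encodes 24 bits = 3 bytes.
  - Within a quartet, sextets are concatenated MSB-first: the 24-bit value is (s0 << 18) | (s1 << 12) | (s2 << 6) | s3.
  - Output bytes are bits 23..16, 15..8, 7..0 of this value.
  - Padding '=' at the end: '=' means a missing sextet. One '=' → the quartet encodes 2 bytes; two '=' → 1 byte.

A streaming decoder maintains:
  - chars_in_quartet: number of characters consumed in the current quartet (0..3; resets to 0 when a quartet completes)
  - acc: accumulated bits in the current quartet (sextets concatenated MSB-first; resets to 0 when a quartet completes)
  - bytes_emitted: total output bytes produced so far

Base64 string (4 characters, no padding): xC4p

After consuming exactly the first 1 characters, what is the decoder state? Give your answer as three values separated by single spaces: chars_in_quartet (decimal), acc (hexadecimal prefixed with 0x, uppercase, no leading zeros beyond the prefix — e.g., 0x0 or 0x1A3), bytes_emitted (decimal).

Answer: 1 0x31 0

Derivation:
After char 0 ('x'=49): chars_in_quartet=1 acc=0x31 bytes_emitted=0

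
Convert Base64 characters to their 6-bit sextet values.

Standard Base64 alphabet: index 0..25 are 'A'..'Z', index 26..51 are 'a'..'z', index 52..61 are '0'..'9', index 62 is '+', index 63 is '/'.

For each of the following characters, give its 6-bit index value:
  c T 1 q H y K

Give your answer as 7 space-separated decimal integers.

Answer: 28 19 53 42 7 50 10

Derivation:
'c': a..z range, 26 + ord('c') − ord('a') = 28
'T': A..Z range, ord('T') − ord('A') = 19
'1': 0..9 range, 52 + ord('1') − ord('0') = 53
'q': a..z range, 26 + ord('q') − ord('a') = 42
'H': A..Z range, ord('H') − ord('A') = 7
'y': a..z range, 26 + ord('y') − ord('a') = 50
'K': A..Z range, ord('K') − ord('A') = 10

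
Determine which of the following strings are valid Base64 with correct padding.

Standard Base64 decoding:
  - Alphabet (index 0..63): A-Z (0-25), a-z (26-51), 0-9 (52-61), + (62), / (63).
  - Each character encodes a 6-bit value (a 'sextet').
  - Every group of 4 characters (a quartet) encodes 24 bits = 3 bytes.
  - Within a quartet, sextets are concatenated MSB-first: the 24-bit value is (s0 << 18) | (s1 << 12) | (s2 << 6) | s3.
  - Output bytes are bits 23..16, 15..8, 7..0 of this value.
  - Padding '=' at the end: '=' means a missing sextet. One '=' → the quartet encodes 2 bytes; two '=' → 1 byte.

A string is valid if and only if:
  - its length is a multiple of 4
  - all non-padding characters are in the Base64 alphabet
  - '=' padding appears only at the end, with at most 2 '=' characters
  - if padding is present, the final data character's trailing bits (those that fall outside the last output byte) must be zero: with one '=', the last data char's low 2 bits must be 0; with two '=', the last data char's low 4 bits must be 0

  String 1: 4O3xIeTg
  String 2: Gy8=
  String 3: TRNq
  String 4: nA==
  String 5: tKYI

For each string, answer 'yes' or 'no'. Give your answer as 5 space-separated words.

Answer: yes yes yes yes yes

Derivation:
String 1: '4O3xIeTg' → valid
String 2: 'Gy8=' → valid
String 3: 'TRNq' → valid
String 4: 'nA==' → valid
String 5: 'tKYI' → valid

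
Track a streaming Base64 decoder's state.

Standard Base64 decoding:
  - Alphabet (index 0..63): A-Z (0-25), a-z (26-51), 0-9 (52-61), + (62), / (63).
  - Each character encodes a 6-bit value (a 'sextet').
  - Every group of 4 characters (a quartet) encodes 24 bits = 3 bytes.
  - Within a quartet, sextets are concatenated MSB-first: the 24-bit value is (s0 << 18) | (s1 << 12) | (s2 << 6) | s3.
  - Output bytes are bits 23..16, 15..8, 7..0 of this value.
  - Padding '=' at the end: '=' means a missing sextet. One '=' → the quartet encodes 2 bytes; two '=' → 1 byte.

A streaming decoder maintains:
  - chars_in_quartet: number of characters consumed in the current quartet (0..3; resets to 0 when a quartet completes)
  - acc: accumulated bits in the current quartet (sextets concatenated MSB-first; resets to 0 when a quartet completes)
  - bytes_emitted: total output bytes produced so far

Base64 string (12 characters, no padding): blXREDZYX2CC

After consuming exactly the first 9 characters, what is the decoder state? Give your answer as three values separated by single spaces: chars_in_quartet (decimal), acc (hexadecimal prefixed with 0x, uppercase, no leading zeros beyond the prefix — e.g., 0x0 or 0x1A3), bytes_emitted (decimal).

After char 0 ('b'=27): chars_in_quartet=1 acc=0x1B bytes_emitted=0
After char 1 ('l'=37): chars_in_quartet=2 acc=0x6E5 bytes_emitted=0
After char 2 ('X'=23): chars_in_quartet=3 acc=0x1B957 bytes_emitted=0
After char 3 ('R'=17): chars_in_quartet=4 acc=0x6E55D1 -> emit 6E 55 D1, reset; bytes_emitted=3
After char 4 ('E'=4): chars_in_quartet=1 acc=0x4 bytes_emitted=3
After char 5 ('D'=3): chars_in_quartet=2 acc=0x103 bytes_emitted=3
After char 6 ('Z'=25): chars_in_quartet=3 acc=0x40D9 bytes_emitted=3
After char 7 ('Y'=24): chars_in_quartet=4 acc=0x103658 -> emit 10 36 58, reset; bytes_emitted=6
After char 8 ('X'=23): chars_in_quartet=1 acc=0x17 bytes_emitted=6

Answer: 1 0x17 6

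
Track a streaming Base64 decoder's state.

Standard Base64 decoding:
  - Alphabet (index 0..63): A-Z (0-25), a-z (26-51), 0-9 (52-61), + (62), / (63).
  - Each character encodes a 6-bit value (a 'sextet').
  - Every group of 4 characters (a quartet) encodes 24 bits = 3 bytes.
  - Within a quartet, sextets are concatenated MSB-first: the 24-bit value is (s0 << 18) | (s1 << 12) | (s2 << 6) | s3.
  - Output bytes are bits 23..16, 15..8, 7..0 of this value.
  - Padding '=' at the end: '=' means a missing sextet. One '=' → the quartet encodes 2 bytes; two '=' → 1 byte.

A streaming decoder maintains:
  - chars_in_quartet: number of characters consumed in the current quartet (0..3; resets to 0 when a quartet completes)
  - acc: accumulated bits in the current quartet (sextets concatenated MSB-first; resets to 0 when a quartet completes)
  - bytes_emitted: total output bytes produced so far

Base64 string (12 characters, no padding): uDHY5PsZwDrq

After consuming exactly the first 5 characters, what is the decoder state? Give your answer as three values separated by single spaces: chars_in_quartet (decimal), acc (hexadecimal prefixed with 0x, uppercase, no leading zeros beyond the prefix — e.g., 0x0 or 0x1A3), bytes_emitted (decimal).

After char 0 ('u'=46): chars_in_quartet=1 acc=0x2E bytes_emitted=0
After char 1 ('D'=3): chars_in_quartet=2 acc=0xB83 bytes_emitted=0
After char 2 ('H'=7): chars_in_quartet=3 acc=0x2E0C7 bytes_emitted=0
After char 3 ('Y'=24): chars_in_quartet=4 acc=0xB831D8 -> emit B8 31 D8, reset; bytes_emitted=3
After char 4 ('5'=57): chars_in_quartet=1 acc=0x39 bytes_emitted=3

Answer: 1 0x39 3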